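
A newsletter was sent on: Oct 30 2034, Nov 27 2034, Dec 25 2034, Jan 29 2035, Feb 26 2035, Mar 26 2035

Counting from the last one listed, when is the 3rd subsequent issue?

Jun 25 2035

These are Mondays with 28, 28, 35, 28, 28-day gaps.
Each is the final Monday of its month — Oct 30 2034 is past the 28th, so '4th Monday' doesn't fit.
Last Monday of April 2035: Apr 30 2035.
Last Monday of May 2035: May 28 2035.
June 2035 ends with Monday Jun 25 2035.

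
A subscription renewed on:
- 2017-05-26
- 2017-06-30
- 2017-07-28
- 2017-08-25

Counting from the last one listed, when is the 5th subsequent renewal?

2018-01-26

Every date is a Friday; gaps 35, 28, 28 days.
Each is the last Friday of its month (at least one falls on the 29th or later, ruling out '4th Friday').
Last Friday of September 2017: 2017-09-29.
October 2017 ends with Friday 2017-10-27.
Last Friday of November 2017: 2017-11-24.
December 2017 ends with Friday 2017-12-29.
Last Friday of January 2018: 2018-01-26.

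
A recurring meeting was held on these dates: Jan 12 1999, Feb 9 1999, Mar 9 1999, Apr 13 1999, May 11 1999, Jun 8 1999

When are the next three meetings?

Gaps: 28, 28, 35, 28, 28 days — a mix of 28 and 35. Every date is a Tuesday.
Each is the 2nd Tuesday of its month.
2nd Tuesday of July 1999: Jul 13 1999.
2nd Tuesday of August 1999: Aug 10 1999.
September 1999 — 2nd Tuesday is Sep 14 1999.

Jul 13 1999, Aug 10 1999, Sep 14 1999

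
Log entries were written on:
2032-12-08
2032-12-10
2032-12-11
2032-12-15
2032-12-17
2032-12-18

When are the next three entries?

2032-12-22, 2032-12-24, 2032-12-25

The gap pattern 2, 1, 4, 2, 1 repeats every 3 events.
These are the Wednesdays, Fridays and Saturdays of each week.
The following Wednesday is 2032-12-22.
The following Friday is 2032-12-24.
Next Saturday: 2032-12-25.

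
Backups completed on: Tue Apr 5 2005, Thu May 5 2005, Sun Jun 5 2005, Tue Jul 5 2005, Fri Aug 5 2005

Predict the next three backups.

Mon Sep 5 2005, Wed Oct 5 2005, Sat Nov 5 2005

Each date is the 5th; the gaps (30, 31, 30, 31) track the month lengths.
The rule is the 5th of each month.
Next: September 2005 → Mon Sep 5 2005.
Next: October 2005 → Wed Oct 5 2005.
Next: November 2005 → Sat Nov 5 2005.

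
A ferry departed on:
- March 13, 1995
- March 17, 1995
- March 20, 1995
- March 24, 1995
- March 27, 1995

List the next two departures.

The gap pattern 4, 3, 4, 3 repeats every 2 events.
These are the Mondays and Fridays of each week.
The following Friday is March 31, 1995.
Next Monday: April 3, 1995.

March 31, 1995; April 3, 1995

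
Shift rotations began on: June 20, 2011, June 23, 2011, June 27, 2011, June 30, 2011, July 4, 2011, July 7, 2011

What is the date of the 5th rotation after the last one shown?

July 25, 2011

Gaps: 3, 4, 3, 4, 3 days — not constant, but cyclic with period 2.
The events fall on every Monday and Thursday.
Next Monday: July 11, 2011.
Next Thursday: July 14, 2011.
The following Monday is July 18, 2011.
Next Thursday: July 21, 2011.
Next Monday: July 25, 2011.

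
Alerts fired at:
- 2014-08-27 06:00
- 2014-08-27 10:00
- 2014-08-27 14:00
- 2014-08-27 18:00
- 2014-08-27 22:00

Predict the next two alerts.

Spacing: 4, 4, 4, 4 h — constant 4 h.
2014-08-27 22:00 + 4 h = 2014-08-28 02:00.
2014-08-28 02:00 + 4 h = 2014-08-28 06:00.

2014-08-28 02:00, 2014-08-28 06:00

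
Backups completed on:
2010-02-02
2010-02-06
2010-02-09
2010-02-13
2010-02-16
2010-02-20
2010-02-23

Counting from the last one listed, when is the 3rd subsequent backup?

Gaps: 4, 3, 4, 3, 4, 3 days — not constant, but cyclic with period 2.
The events fall on every Tuesday and Saturday.
Next Saturday: 2010-02-27.
Next Tuesday: 2010-03-02.
The following Saturday is 2010-03-06.

2010-03-06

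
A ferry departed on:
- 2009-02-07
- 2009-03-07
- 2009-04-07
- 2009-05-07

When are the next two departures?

Each date is the 7th; the gaps (28, 31, 30) track the month lengths.
The rule is the 7th of each month.
June 2009: 2009-06-07.
July 2009: 2009-07-07.

2009-06-07, 2009-07-07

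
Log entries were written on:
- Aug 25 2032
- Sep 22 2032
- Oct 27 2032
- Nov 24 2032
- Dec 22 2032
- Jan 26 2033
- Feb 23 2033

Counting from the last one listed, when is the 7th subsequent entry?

Sep 28 2033

Gaps: 28, 35, 28, 28, 35, 28 days — a mix of 28 and 35. Every date is a Wednesday.
Each is the 4th Wednesday of its month.
4th Wednesday of March 2033: Mar 23 2033.
4th Wednesday of April 2033: Apr 27 2033.
May 2033 — 4th Wednesday is May 25 2033.
4th Wednesday of June 2033: Jun 22 2033.
July 2033 — 4th Wednesday is Jul 27 2033.
August 2033 — 4th Wednesday is Aug 24 2033.
September 2033 — 4th Wednesday is Sep 28 2033.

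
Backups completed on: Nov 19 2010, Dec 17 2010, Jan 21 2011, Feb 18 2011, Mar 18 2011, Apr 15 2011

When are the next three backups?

These are Fridays at 28- or 35-day spacing (28, 35, 28, 28, 28).
The pattern: 3rd Friday of the month.
May 2011 — 3rd Friday is May 20 2011.
3rd Friday of June 2011: Jun 17 2011.
3rd Friday of July 2011: Jul 15 2011.

May 20 2011, Jun 17 2011, Jul 15 2011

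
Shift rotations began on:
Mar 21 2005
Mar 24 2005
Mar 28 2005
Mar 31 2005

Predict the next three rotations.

The gap pattern 3, 4, 3 repeats every 2 events.
These are the Mondays and Thursdays of each week.
Next Monday: Apr 4 2005.
Next Thursday: Apr 7 2005.
Next Monday: Apr 11 2005.

Apr 4 2005, Apr 7 2005, Apr 11 2005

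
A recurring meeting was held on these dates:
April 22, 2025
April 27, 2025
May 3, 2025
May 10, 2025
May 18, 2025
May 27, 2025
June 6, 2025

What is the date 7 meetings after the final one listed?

September 12, 2025

Gaps: 5, 6, 7, 8, 9, 10 days — each gap is 1 larger than the previous one.
Next gap: 11 days. June 6, 2025 + 11 days = June 17, 2025.
Next gap: 12 days. June 17, 2025 + 12 days = June 29, 2025.
Next gap: 13 days. June 29, 2025 + 13 days = July 12, 2025.
Next gap: 14 days. July 12, 2025 + 14 days = July 26, 2025.
Next gap: 15 days. July 26, 2025 + 15 days = August 10, 2025.
Next gap: 16 days. August 10, 2025 + 16 days = August 26, 2025.
Next gap: 17 days. August 26, 2025 + 17 days = September 12, 2025.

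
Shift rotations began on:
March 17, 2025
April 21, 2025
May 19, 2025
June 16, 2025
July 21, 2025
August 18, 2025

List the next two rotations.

September 15, 2025; October 20, 2025

All dates are Mondays, 35, 28, 28, 35, 28 days apart.
Specifically, the 3rd Monday of each month.
3rd Monday of September 2025: September 15, 2025.
October 2025 — 3rd Monday is October 20, 2025.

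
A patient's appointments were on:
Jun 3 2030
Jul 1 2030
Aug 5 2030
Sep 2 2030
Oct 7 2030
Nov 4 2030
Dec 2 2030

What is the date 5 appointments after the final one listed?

May 5 2031

These are Mondays at 28- or 35-day spacing (28, 35, 28, 35, 28, 28).
The pattern: 1st Monday of the month.
1st Monday of January 2031: Jan 6 2031.
February 2031 — 1st Monday is Feb 3 2031.
1st Monday of March 2031: Mar 3 2031.
1st Monday of April 2031: Apr 7 2031.
1st Monday of May 2031: May 5 2031.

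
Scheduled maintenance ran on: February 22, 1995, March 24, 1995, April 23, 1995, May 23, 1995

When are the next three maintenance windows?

Every event comes 30 days after the last (30, 30, 30).
May 23, 1995 + 30 days = June 22, 1995.
June 22, 1995 + 30 days = July 22, 1995.
July 22, 1995 + 30 days = August 21, 1995.

June 22, 1995; July 22, 1995; August 21, 1995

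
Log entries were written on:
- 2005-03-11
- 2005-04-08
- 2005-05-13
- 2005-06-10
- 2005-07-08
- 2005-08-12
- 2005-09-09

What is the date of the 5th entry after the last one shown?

2006-02-10

These are Fridays at 28- or 35-day spacing (28, 35, 28, 28, 35, 28).
The pattern: 2nd Friday of the month.
October 2005 — 2nd Friday is 2005-10-14.
2nd Friday of November 2005: 2005-11-11.
2nd Friday of December 2005: 2005-12-09.
2nd Friday of January 2006: 2006-01-13.
2nd Friday of February 2006: 2006-02-10.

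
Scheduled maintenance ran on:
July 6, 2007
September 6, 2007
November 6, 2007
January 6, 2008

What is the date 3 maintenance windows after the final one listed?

Gaps: 62, 61, 61 days — not constant. Every event is on the 6th of the month.
Pattern: the 6th of every 2 months.
Next: March 2008 → March 6, 2008.
May 2008: May 6, 2008.
Next: July 2008 → July 6, 2008.

July 6, 2008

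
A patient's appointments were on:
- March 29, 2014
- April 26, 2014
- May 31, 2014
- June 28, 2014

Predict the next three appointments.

July 26, 2014; August 30, 2014; September 27, 2014

All Saturdays; the gaps (28, 35, 28) vary with month length.
This is the last Saturday of each month.
July 2014 ends with Saturday July 26, 2014.
Last Saturday of August 2014: August 30, 2014.
Last Saturday of September 2014: September 27, 2014.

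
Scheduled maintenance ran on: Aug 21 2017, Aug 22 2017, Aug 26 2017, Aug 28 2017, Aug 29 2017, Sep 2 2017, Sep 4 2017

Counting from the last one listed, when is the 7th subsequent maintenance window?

Sep 19 2017

The gap pattern 1, 4, 2, 1, 4, 2 repeats every 3 events.
These are the Mondays, Tuesdays and Saturdays of each week.
The following Tuesday is Sep 5 2017.
The following Saturday is Sep 9 2017.
Next Monday: Sep 11 2017.
The following Tuesday is Sep 12 2017.
The following Saturday is Sep 16 2017.
The following Monday is Sep 18 2017.
The following Tuesday is Sep 19 2017.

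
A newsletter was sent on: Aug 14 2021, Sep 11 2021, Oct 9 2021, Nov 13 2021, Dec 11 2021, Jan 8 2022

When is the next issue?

Feb 12 2022

These are Saturdays at 28- or 35-day spacing (28, 28, 35, 28, 28).
The pattern: 2nd Saturday of the month.
February 2022 — 2nd Saturday is Feb 12 2022.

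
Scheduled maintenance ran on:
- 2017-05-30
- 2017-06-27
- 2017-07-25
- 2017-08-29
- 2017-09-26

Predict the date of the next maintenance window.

These are Tuesdays with 28, 28, 35, 28-day gaps.
Each is the final Tuesday of its month — 2017-05-30 is past the 28th, so '4th Tuesday' doesn't fit.
October 2017 ends with Tuesday 2017-10-31.

2017-10-31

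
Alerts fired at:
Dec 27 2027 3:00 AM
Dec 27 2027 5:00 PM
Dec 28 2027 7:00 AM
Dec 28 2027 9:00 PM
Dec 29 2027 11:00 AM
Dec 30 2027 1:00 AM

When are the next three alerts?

Dec 30 2027 3:00 PM, Dec 31 2027 5:00 AM, Dec 31 2027 7:00 PM

The interval is a steady 14 hours (14, 14, 14, 14, 14).
Dec 30 2027 1:00 AM + 14 h = Dec 30 2027 3:00 PM.
Dec 30 2027 3:00 PM + 14 h = Dec 31 2027 5:00 AM.
Dec 31 2027 5:00 AM + 14 h = Dec 31 2027 7:00 PM.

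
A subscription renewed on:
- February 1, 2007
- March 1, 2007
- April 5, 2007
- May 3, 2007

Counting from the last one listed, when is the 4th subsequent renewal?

These are Thursdays at 28- or 35-day spacing (28, 35, 28).
The pattern: 1st Thursday of the month.
1st Thursday of June 2007: June 7, 2007.
July 2007 — 1st Thursday is July 5, 2007.
August 2007 — 1st Thursday is August 2, 2007.
September 2007 — 1st Thursday is September 6, 2007.

September 6, 2007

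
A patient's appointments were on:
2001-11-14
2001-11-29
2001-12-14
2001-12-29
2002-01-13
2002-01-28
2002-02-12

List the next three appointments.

Gaps between consecutive events: 15, 15, 15, 15, 15, 15 days — a constant 15-day interval.
2002-02-12 + 15 days = 2002-02-27.
2002-02-27 + 15 days = 2002-03-14.
2002-03-14 + 15 days = 2002-03-29.

2002-02-27, 2002-03-14, 2002-03-29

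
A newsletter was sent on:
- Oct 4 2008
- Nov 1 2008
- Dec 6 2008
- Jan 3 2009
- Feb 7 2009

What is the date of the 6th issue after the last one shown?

Gaps: 28, 35, 28, 35 days — a mix of 28 and 35. Every date is a Saturday.
Each is the 1st Saturday of its month.
1st Saturday of March 2009: Mar 7 2009.
April 2009 — 1st Saturday is Apr 4 2009.
May 2009 — 1st Saturday is May 2 2009.
June 2009 — 1st Saturday is Jun 6 2009.
1st Saturday of July 2009: Jul 4 2009.
1st Saturday of August 2009: Aug 1 2009.

Aug 1 2009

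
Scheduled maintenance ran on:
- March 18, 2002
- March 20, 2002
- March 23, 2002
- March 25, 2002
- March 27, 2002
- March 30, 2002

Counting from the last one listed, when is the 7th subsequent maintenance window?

April 15, 2002

Gaps: 2, 3, 2, 2, 3 days — not constant, but cyclic with period 3.
The events fall on every Monday, Wednesday and Saturday.
The following Monday is April 1, 2002.
The following Wednesday is April 3, 2002.
The following Saturday is April 6, 2002.
The following Monday is April 8, 2002.
Next Wednesday: April 10, 2002.
Next Saturday: April 13, 2002.
The following Monday is April 15, 2002.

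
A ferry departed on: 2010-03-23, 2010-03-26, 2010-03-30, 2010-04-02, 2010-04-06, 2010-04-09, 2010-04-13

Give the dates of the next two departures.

Every event lands on a Tuesday or Friday (gaps cycle 3, 4, 3, 4, 3, 4).
So the schedule is: every Tuesday and Friday.
Next Friday: 2010-04-16.
The following Tuesday is 2010-04-20.

2010-04-16, 2010-04-20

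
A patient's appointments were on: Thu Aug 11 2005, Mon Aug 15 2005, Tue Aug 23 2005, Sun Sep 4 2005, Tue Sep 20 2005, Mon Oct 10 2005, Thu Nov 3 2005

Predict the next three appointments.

Intervals are 4, 8, 12, 16, 20, 24 days — an arithmetic progression with common difference 4.
Next gap: 28 days. Thu Nov 3 2005 + 28 days = Thu Dec 1 2005.
Next gap: 32 days. Thu Dec 1 2005 + 32 days = Mon Jan 2 2006.
Next gap: 36 days. Mon Jan 2 2006 + 36 days = Tue Feb 7 2006.

Thu Dec 1 2005, Mon Jan 2 2006, Tue Feb 7 2006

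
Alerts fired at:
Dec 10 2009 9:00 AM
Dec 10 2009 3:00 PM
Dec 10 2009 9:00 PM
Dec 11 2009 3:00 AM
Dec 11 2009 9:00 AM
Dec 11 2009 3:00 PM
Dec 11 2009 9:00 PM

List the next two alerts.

Gaps: 6, 6, 6, 6, 6, 6 hours — each event is 6 hours after the previous one.
Dec 11 2009 9:00 PM + 6 h = Dec 12 2009 3:00 AM.
Dec 12 2009 3:00 AM + 6 h = Dec 12 2009 9:00 AM.

Dec 12 2009 3:00 AM, Dec 12 2009 9:00 AM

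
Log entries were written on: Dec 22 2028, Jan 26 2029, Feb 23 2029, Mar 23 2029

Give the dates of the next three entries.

Apr 27 2029, May 25 2029, Jun 22 2029

These are Fridays at 28- or 35-day spacing (35, 28, 28).
The pattern: 4th Friday of the month.
April 2029 — 4th Friday is Apr 27 2029.
4th Friday of May 2029: May 25 2029.
June 2029 — 4th Friday is Jun 22 2029.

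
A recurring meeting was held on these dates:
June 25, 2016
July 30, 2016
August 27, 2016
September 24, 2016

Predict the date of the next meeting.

All Saturdays; the gaps (35, 28, 28) vary with month length.
This is the last Saturday of each month.
October 2016 ends with Saturday October 29, 2016.

October 29, 2016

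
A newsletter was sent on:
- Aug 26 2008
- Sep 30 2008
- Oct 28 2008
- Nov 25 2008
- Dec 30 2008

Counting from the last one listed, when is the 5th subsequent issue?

May 26 2009

These are Tuesdays with 35, 28, 28, 35-day gaps.
Each is the final Tuesday of its month — Sep 30 2008 is past the 28th, so '4th Tuesday' doesn't fit.
January 2009 ends with Tuesday Jan 27 2009.
February 2009 ends with Tuesday Feb 24 2009.
March 2009 ends with Tuesday Mar 31 2009.
Last Tuesday of April 2009: Apr 28 2009.
May 2009 ends with Tuesday May 26 2009.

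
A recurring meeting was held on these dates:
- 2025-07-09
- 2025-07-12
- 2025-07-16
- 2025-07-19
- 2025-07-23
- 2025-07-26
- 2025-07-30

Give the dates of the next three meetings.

2025-08-02, 2025-08-06, 2025-08-09

Gaps: 3, 4, 3, 4, 3, 4 days — not constant, but cyclic with period 2.
The events fall on every Wednesday and Saturday.
Next Saturday: 2025-08-02.
Next Wednesday: 2025-08-06.
Next Saturday: 2025-08-09.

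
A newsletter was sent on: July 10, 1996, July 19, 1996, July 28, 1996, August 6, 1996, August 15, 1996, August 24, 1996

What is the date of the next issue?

Every event comes 9 days after the last (9, 9, 9, 9, 9).
August 24, 1996 + 9 days = September 2, 1996.

September 2, 1996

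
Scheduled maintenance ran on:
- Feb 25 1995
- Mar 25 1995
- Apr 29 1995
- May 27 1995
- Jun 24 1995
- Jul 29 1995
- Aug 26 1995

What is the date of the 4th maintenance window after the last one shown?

Dec 30 1995

All Saturdays; the gaps (28, 35, 28, 28, 35, 28) vary with month length.
This is the last Saturday of each month.
Last Saturday of September 1995: Sep 30 1995.
October 1995 ends with Saturday Oct 28 1995.
Last Saturday of November 1995: Nov 25 1995.
Last Saturday of December 1995: Dec 30 1995.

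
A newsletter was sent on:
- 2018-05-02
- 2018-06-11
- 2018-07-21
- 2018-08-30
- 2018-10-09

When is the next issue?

Every event comes 40 days after the last (40, 40, 40, 40).
2018-10-09 + 40 days = 2018-11-18.

2018-11-18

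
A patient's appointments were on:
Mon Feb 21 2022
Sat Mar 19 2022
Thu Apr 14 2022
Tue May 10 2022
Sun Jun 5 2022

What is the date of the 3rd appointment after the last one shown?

Mon Aug 22 2022

Gaps between consecutive events: 26, 26, 26, 26 days — a constant 26-day interval.
Sun Jun 5 2022 + 26 days = Fri Jul 1 2022.
Fri Jul 1 2022 + 26 days = Wed Jul 27 2022.
Wed Jul 27 2022 + 26 days = Mon Aug 22 2022.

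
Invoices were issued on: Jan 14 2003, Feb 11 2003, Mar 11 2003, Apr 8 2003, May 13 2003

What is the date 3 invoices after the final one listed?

Aug 12 2003

Gaps: 28, 28, 28, 35 days — a mix of 28 and 35. Every date is a Tuesday.
Each is the 2nd Tuesday of its month.
June 2003 — 2nd Tuesday is Jun 10 2003.
2nd Tuesday of July 2003: Jul 8 2003.
2nd Tuesday of August 2003: Aug 12 2003.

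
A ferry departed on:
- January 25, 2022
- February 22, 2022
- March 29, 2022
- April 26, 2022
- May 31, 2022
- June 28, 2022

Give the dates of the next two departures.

July 26, 2022; August 30, 2022

Every date is a Tuesday; gaps 28, 35, 28, 35, 28 days.
Each is the last Tuesday of its month (at least one falls on the 29th or later, ruling out '4th Tuesday').
July 2022 ends with Tuesday July 26, 2022.
August 2022 ends with Tuesday August 30, 2022.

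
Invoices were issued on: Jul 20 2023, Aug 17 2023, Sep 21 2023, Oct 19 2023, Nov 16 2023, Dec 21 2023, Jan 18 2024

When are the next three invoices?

Feb 15 2024, Mar 21 2024, Apr 18 2024

Gaps: 28, 35, 28, 28, 35, 28 days — a mix of 28 and 35. Every date is a Thursday.
Each is the 3rd Thursday of its month.
February 2024 — 3rd Thursday is Feb 15 2024.
3rd Thursday of March 2024: Mar 21 2024.
3rd Thursday of April 2024: Apr 18 2024.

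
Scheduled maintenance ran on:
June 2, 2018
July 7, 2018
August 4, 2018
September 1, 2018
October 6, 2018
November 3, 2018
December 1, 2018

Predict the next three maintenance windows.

January 5, 2019; February 2, 2019; March 2, 2019

All dates are Saturdays, 35, 28, 28, 35, 28, 28 days apart.
Specifically, the 1st Saturday of each month.
1st Saturday of January 2019: January 5, 2019.
1st Saturday of February 2019: February 2, 2019.
1st Saturday of March 2019: March 2, 2019.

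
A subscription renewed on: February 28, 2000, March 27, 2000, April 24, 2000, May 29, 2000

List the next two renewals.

Every date is a Monday; gaps 28, 28, 35 days.
Each is the last Monday of its month (at least one falls on the 29th or later, ruling out '4th Monday').
Last Monday of June 2000: June 26, 2000.
July 2000 ends with Monday July 31, 2000.

June 26, 2000; July 31, 2000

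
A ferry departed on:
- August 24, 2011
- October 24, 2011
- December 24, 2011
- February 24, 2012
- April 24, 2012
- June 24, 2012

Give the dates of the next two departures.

Each date is the 24th; the gaps (61, 61, 62, 60, 61) track the month lengths.
The rule is the 24th of every 2 months.
August 2012: August 24, 2012.
October 2012: October 24, 2012.

August 24, 2012; October 24, 2012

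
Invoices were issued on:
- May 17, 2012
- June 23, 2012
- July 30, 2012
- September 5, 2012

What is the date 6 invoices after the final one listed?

The spacing is 37, 37, 37 days — always 37 days.
September 5, 2012 + 37 days = October 12, 2012.
October 12, 2012 + 37 days = November 18, 2012.
November 18, 2012 + 37 days = December 25, 2012.
December 25, 2012 + 37 days = January 31, 2013.
January 31, 2013 + 37 days = March 9, 2013.
March 9, 2013 + 37 days = April 15, 2013.

April 15, 2013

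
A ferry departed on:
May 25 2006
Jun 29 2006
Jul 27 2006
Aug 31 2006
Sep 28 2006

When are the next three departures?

Every date is a Thursday; gaps 35, 28, 35, 28 days.
Each is the last Thursday of its month (at least one falls on the 29th or later, ruling out '4th Thursday').
October 2006 ends with Thursday Oct 26 2006.
Last Thursday of November 2006: Nov 30 2006.
December 2006 ends with Thursday Dec 28 2006.

Oct 26 2006, Nov 30 2006, Dec 28 2006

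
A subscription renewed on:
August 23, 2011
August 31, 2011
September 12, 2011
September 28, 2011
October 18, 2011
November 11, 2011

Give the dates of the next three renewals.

December 9, 2011; January 10, 2012; February 15, 2012

Intervals are 8, 12, 16, 20, 24 days — an arithmetic progression with common difference 4.
Next gap: 28 days. November 11, 2011 + 28 days = December 9, 2011.
Next gap: 32 days. December 9, 2011 + 32 days = January 10, 2012.
Next gap: 36 days. January 10, 2012 + 36 days = February 15, 2012.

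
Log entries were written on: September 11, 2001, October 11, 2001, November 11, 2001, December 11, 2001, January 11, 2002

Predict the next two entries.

Each date is the 11th; the gaps (30, 31, 30, 31) track the month lengths.
The rule is the 11th of each month.
February 2002: February 11, 2002.
Next: March 2002 → March 11, 2002.

February 11, 2002; March 11, 2002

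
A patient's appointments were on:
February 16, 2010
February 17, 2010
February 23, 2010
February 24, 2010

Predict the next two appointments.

March 2, 2010; March 3, 2010

Gaps: 1, 6, 1 days — not constant, but cyclic with period 2.
The events fall on every Tuesday and Wednesday.
Next Tuesday: March 2, 2010.
Next Wednesday: March 3, 2010.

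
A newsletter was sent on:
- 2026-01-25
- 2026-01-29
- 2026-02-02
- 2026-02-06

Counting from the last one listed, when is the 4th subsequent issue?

Every event comes 4 days after the last (4, 4, 4).
2026-02-06 + 4 days = 2026-02-10.
2026-02-10 + 4 days = 2026-02-14.
2026-02-14 + 4 days = 2026-02-18.
2026-02-18 + 4 days = 2026-02-22.

2026-02-22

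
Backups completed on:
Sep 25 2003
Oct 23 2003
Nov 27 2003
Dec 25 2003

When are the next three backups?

Jan 22 2004, Feb 26 2004, Mar 25 2004

Gaps: 28, 35, 28 days — a mix of 28 and 35. Every date is a Thursday.
Each is the 4th Thursday of its month.
4th Thursday of January 2004: Jan 22 2004.
February 2004 — 4th Thursday is Feb 26 2004.
4th Thursday of March 2004: Mar 25 2004.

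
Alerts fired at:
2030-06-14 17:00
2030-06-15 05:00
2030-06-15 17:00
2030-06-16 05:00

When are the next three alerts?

2030-06-16 17:00, 2030-06-17 05:00, 2030-06-17 17:00

Gaps: 12, 12, 12 hours — each event is 12 hours after the previous one.
2030-06-16 05:00 + 12 h = 2030-06-16 17:00.
2030-06-16 17:00 + 12 h = 2030-06-17 05:00.
2030-06-17 05:00 + 12 h = 2030-06-17 17:00.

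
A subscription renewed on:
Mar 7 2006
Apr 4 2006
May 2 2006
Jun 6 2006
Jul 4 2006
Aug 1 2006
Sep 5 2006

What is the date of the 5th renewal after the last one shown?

Gaps: 28, 28, 35, 28, 28, 35 days — a mix of 28 and 35. Every date is a Tuesday.
Each is the 1st Tuesday of its month.
1st Tuesday of October 2006: Oct 3 2006.
November 2006 — 1st Tuesday is Nov 7 2006.
1st Tuesday of December 2006: Dec 5 2006.
1st Tuesday of January 2007: Jan 2 2007.
1st Tuesday of February 2007: Feb 6 2007.

Feb 6 2007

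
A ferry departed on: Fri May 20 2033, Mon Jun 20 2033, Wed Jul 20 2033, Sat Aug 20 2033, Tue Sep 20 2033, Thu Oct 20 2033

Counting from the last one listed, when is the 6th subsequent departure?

Gaps: 31, 30, 31, 31, 30 days — not constant. Every event is on the 20th of the month.
Pattern: the 20th of each month.
Next: November 2033 → Sun Nov 20 2033.
Next: December 2033 → Tue Dec 20 2033.
January 2034: Fri Jan 20 2034.
Next: February 2034 → Mon Feb 20 2034.
Next: March 2034 → Mon Mar 20 2034.
Next: April 2034 → Thu Apr 20 2034.

Thu Apr 20 2034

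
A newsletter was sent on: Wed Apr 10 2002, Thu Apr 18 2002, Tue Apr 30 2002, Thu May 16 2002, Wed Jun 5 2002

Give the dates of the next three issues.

The spacing grows by 4 each time: 8, 12, 16, 20 days.
Next gap: 24 days. Wed Jun 5 2002 + 24 days = Sat Jun 29 2002.
Next gap: 28 days. Sat Jun 29 2002 + 28 days = Sat Jul 27 2002.
Next gap: 32 days. Sat Jul 27 2002 + 32 days = Wed Aug 28 2002.

Sat Jun 29 2002, Sat Jul 27 2002, Wed Aug 28 2002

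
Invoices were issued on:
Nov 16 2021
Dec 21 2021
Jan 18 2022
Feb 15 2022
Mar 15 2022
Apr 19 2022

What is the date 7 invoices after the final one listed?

Nov 15 2022

All dates are Tuesdays, 35, 28, 28, 28, 35 days apart.
Specifically, the 3rd Tuesday of each month.
May 2022 — 3rd Tuesday is May 17 2022.
June 2022 — 3rd Tuesday is Jun 21 2022.
July 2022 — 3rd Tuesday is Jul 19 2022.
3rd Tuesday of August 2022: Aug 16 2022.
3rd Tuesday of September 2022: Sep 20 2022.
3rd Tuesday of October 2022: Oct 18 2022.
November 2022 — 3rd Tuesday is Nov 15 2022.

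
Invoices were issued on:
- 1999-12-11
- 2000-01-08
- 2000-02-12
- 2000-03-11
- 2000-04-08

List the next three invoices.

These are Saturdays at 28- or 35-day spacing (28, 35, 28, 28).
The pattern: 2nd Saturday of the month.
May 2000 — 2nd Saturday is 2000-05-13.
2nd Saturday of June 2000: 2000-06-10.
July 2000 — 2nd Saturday is 2000-07-08.

2000-05-13, 2000-06-10, 2000-07-08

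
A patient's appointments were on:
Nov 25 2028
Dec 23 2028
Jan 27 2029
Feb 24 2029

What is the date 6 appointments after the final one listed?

Aug 25 2029

These are Saturdays at 28- or 35-day spacing (28, 35, 28).
The pattern: 4th Saturday of the month.
4th Saturday of March 2029: Mar 24 2029.
4th Saturday of April 2029: Apr 28 2029.
4th Saturday of May 2029: May 26 2029.
June 2029 — 4th Saturday is Jun 23 2029.
4th Saturday of July 2029: Jul 28 2029.
4th Saturday of August 2029: Aug 25 2029.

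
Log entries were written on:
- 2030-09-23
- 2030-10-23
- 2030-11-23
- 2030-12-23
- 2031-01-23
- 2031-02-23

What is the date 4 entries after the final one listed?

2031-06-23

Each date is the 23rd; the gaps (30, 31, 30, 31, 31) track the month lengths.
The rule is the 23rd of each month.
March 2031: 2031-03-23.
April 2031: 2031-04-23.
May 2031: 2031-05-23.
Next: June 2031 → 2031-06-23.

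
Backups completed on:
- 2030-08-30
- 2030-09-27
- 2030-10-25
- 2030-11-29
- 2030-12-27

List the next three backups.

2031-01-31, 2031-02-28, 2031-03-28

These are Fridays with 28, 28, 35, 28-day gaps.
Each is the final Friday of its month — 2030-08-30 is past the 28th, so '4th Friday' doesn't fit.
January 2031 ends with Friday 2031-01-31.
February 2031 ends with Friday 2031-02-28.
March 2031 ends with Friday 2031-03-28.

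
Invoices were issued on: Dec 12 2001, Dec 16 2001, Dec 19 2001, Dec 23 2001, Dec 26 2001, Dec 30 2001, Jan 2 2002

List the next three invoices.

Jan 6 2002, Jan 9 2002, Jan 13 2002

Gaps: 4, 3, 4, 3, 4, 3 days — not constant, but cyclic with period 2.
The events fall on every Wednesday and Sunday.
Next Sunday: Jan 6 2002.
Next Wednesday: Jan 9 2002.
The following Sunday is Jan 13 2002.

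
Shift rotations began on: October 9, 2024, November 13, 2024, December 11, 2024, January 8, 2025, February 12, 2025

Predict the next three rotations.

March 12, 2025; April 9, 2025; May 14, 2025

Gaps: 35, 28, 28, 35 days — a mix of 28 and 35. Every date is a Wednesday.
Each is the 2nd Wednesday of its month.
2nd Wednesday of March 2025: March 12, 2025.
2nd Wednesday of April 2025: April 9, 2025.
May 2025 — 2nd Wednesday is May 14, 2025.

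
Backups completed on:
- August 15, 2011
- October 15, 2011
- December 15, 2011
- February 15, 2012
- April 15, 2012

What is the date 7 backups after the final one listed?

The day-of-month is always 15 (61, 61, 62, 60 days between events).
So this recurs on the 15th of every 2 months.
Next: June 2012 → June 15, 2012.
August 2012: August 15, 2012.
October 2012: October 15, 2012.
Next: December 2012 → December 15, 2012.
Next: February 2013 → February 15, 2013.
April 2013: April 15, 2013.
Next: June 2013 → June 15, 2013.

June 15, 2013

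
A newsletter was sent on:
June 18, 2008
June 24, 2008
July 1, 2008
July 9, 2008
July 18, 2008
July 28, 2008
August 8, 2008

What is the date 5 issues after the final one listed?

The spacing grows by 1 each time: 6, 7, 8, 9, 10, 11 days.
Next gap: 12 days. August 8, 2008 + 12 days = August 20, 2008.
Next gap: 13 days. August 20, 2008 + 13 days = September 2, 2008.
Next gap: 14 days. September 2, 2008 + 14 days = September 16, 2008.
Next gap: 15 days. September 16, 2008 + 15 days = October 1, 2008.
Next gap: 16 days. October 1, 2008 + 16 days = October 17, 2008.

October 17, 2008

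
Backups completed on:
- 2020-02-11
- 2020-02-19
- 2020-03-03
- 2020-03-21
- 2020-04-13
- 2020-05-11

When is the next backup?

2020-06-13

The spacing grows by 5 each time: 8, 13, 18, 23, 28 days.
Next gap: 33 days. 2020-05-11 + 33 days = 2020-06-13.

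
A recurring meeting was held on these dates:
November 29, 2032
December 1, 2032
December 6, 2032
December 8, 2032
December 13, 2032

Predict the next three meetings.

December 15, 2032; December 20, 2032; December 22, 2032

Gaps: 2, 5, 2, 5 days — not constant, but cyclic with period 2.
The events fall on every Monday and Wednesday.
The following Wednesday is December 15, 2032.
Next Monday: December 20, 2032.
Next Wednesday: December 22, 2032.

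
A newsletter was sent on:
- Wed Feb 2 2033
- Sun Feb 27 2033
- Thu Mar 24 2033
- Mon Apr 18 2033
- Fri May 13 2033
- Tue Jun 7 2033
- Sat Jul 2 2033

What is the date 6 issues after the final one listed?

Gaps between consecutive events: 25, 25, 25, 25, 25, 25 days — a constant 25-day interval.
Sat Jul 2 2033 + 25 days = Wed Jul 27 2033.
Wed Jul 27 2033 + 25 days = Sun Aug 21 2033.
Sun Aug 21 2033 + 25 days = Thu Sep 15 2033.
Thu Sep 15 2033 + 25 days = Mon Oct 10 2033.
Mon Oct 10 2033 + 25 days = Fri Nov 4 2033.
Fri Nov 4 2033 + 25 days = Tue Nov 29 2033.

Tue Nov 29 2033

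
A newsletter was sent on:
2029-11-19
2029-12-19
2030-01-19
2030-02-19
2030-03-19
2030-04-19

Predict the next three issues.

2030-05-19, 2030-06-19, 2030-07-19

Gaps: 30, 31, 31, 28, 31 days — not constant. Every event is on the 19th of the month.
Pattern: the 19th of each month.
May 2030: 2030-05-19.
Next: June 2030 → 2030-06-19.
July 2030: 2030-07-19.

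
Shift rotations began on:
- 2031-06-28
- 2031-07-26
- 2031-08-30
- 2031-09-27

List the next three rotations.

2031-10-25, 2031-11-29, 2031-12-27

All Saturdays; the gaps (28, 35, 28) vary with month length.
This is the last Saturday of each month.
October 2031 ends with Saturday 2031-10-25.
Last Saturday of November 2031: 2031-11-29.
December 2031 ends with Saturday 2031-12-27.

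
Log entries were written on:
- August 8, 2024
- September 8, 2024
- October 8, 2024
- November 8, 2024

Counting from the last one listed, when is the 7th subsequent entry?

June 8, 2025

Each date is the 8th; the gaps (31, 30, 31) track the month lengths.
The rule is the 8th of each month.
December 2024: December 8, 2024.
January 2025: January 8, 2025.
Next: February 2025 → February 8, 2025.
March 2025: March 8, 2025.
Next: April 2025 → April 8, 2025.
May 2025: May 8, 2025.
Next: June 2025 → June 8, 2025.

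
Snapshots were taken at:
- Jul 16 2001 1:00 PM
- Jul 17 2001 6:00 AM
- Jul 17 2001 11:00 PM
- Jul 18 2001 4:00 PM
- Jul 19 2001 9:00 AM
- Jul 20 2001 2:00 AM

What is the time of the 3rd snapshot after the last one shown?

The interval is a steady 17 hours (17, 17, 17, 17, 17).
Jul 20 2001 2:00 AM + 17 h = Jul 20 2001 7:00 PM.
Jul 20 2001 7:00 PM + 17 h = Jul 21 2001 12:00 PM.
Jul 21 2001 12:00 PM + 17 h = Jul 22 2001 5:00 AM.

Jul 22 2001 5:00 AM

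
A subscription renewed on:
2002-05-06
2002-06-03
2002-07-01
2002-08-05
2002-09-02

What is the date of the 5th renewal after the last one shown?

2003-02-03

All dates are Mondays, 28, 28, 35, 28 days apart.
Specifically, the 1st Monday of each month.
October 2002 — 1st Monday is 2002-10-07.
November 2002 — 1st Monday is 2002-11-04.
December 2002 — 1st Monday is 2002-12-02.
January 2003 — 1st Monday is 2003-01-06.
1st Monday of February 2003: 2003-02-03.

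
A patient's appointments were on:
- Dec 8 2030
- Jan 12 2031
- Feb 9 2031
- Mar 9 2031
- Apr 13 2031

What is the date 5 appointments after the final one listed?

Sep 14 2031

These are Sundays at 28- or 35-day spacing (35, 28, 28, 35).
The pattern: 2nd Sunday of the month.
May 2031 — 2nd Sunday is May 11 2031.
June 2031 — 2nd Sunday is Jun 8 2031.
2nd Sunday of July 2031: Jul 13 2031.
August 2031 — 2nd Sunday is Aug 10 2031.
September 2031 — 2nd Sunday is Sep 14 2031.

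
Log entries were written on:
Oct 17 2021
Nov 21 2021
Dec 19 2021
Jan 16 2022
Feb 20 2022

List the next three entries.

These are Sundays at 28- or 35-day spacing (35, 28, 28, 35).
The pattern: 3rd Sunday of the month.
3rd Sunday of March 2022: Mar 20 2022.
April 2022 — 3rd Sunday is Apr 17 2022.
3rd Sunday of May 2022: May 15 2022.

Mar 20 2022, Apr 17 2022, May 15 2022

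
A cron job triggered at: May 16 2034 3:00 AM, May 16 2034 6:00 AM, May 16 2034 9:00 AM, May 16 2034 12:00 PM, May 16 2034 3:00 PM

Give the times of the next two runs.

Spacing: 3, 3, 3, 3 h — constant 3 h.
May 16 2034 3:00 PM + 3 h = May 16 2034 6:00 PM.
May 16 2034 6:00 PM + 3 h = May 16 2034 9:00 PM.

May 16 2034 6:00 PM, May 16 2034 9:00 PM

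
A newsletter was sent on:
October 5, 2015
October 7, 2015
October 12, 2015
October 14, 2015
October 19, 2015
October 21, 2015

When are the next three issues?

October 26, 2015; October 28, 2015; November 2, 2015

The gap pattern 2, 5, 2, 5, 2 repeats every 2 events.
These are the Mondays and Wednesdays of each week.
The following Monday is October 26, 2015.
The following Wednesday is October 28, 2015.
The following Monday is November 2, 2015.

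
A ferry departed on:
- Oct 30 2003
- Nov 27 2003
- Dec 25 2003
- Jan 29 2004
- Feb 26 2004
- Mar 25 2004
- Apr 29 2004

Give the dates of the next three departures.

Every date is a Thursday; gaps 28, 28, 35, 28, 28, 35 days.
Each is the last Thursday of its month (at least one falls on the 29th or later, ruling out '4th Thursday').
Last Thursday of May 2004: May 27 2004.
Last Thursday of June 2004: Jun 24 2004.
July 2004 ends with Thursday Jul 29 2004.

May 27 2004, Jun 24 2004, Jul 29 2004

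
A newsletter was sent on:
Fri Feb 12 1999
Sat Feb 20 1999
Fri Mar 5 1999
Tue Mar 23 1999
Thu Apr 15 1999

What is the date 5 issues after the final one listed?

The spacing grows by 5 each time: 8, 13, 18, 23 days.
Next gap: 28 days. Thu Apr 15 1999 + 28 days = Thu May 13 1999.
Next gap: 33 days. Thu May 13 1999 + 33 days = Tue Jun 15 1999.
Next gap: 38 days. Tue Jun 15 1999 + 38 days = Fri Jul 23 1999.
Next gap: 43 days. Fri Jul 23 1999 + 43 days = Sat Sep 4 1999.
Next gap: 48 days. Sat Sep 4 1999 + 48 days = Fri Oct 22 1999.

Fri Oct 22 1999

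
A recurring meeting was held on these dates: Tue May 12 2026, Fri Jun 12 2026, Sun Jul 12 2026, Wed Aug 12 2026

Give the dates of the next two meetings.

Each date is the 12th; the gaps (31, 30, 31) track the month lengths.
The rule is the 12th of each month.
September 2026: Sat Sep 12 2026.
Next: October 2026 → Mon Oct 12 2026.

Sat Sep 12 2026, Mon Oct 12 2026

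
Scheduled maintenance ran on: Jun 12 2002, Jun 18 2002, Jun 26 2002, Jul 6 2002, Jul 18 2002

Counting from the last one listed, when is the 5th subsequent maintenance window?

The spacing grows by 2 each time: 6, 8, 10, 12 days.
Next gap: 14 days. Jul 18 2002 + 14 days = Aug 1 2002.
Next gap: 16 days. Aug 1 2002 + 16 days = Aug 17 2002.
Next gap: 18 days. Aug 17 2002 + 18 days = Sep 4 2002.
Next gap: 20 days. Sep 4 2002 + 20 days = Sep 24 2002.
Next gap: 22 days. Sep 24 2002 + 22 days = Oct 16 2002.

Oct 16 2002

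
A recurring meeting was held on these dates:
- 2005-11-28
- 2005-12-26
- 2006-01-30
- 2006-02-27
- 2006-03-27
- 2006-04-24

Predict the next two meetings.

Every date is a Monday; gaps 28, 35, 28, 28, 28 days.
Each is the last Monday of its month (at least one falls on the 29th or later, ruling out '4th Monday').
May 2006 ends with Monday 2006-05-29.
Last Monday of June 2006: 2006-06-26.

2006-05-29, 2006-06-26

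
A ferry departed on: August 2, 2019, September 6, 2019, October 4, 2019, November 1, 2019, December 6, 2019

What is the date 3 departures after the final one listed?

All dates are Fridays, 35, 28, 28, 35 days apart.
Specifically, the 1st Friday of each month.
1st Friday of January 2020: January 3, 2020.
1st Friday of February 2020: February 7, 2020.
March 2020 — 1st Friday is March 6, 2020.

March 6, 2020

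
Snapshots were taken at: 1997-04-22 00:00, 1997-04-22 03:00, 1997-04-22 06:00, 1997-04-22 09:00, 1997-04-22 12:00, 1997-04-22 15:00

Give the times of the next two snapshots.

Gaps: 3, 3, 3, 3, 3 hours — each event is 3 hours after the previous one.
1997-04-22 15:00 + 3 h = 1997-04-22 18:00.
1997-04-22 18:00 + 3 h = 1997-04-22 21:00.

1997-04-22 18:00, 1997-04-22 21:00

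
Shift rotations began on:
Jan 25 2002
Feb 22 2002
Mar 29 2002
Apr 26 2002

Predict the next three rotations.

These are Fridays with 28, 35, 28-day gaps.
Each is the final Friday of its month — Mar 29 2002 is past the 28th, so '4th Friday' doesn't fit.
Last Friday of May 2002: May 31 2002.
June 2002 ends with Friday Jun 28 2002.
July 2002 ends with Friday Jul 26 2002.

May 31 2002, Jun 28 2002, Jul 26 2002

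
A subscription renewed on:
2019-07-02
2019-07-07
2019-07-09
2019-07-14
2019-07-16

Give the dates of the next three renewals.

2019-07-21, 2019-07-23, 2019-07-28

Every event lands on a Tuesday or Sunday (gaps cycle 5, 2, 5, 2).
So the schedule is: every Tuesday and Sunday.
The following Sunday is 2019-07-21.
Next Tuesday: 2019-07-23.
The following Sunday is 2019-07-28.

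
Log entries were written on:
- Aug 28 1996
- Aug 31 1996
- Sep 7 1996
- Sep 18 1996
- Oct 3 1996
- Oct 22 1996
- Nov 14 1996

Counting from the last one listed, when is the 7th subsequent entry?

Aug 14 1997

Intervals are 3, 7, 11, 15, 19, 23 days — an arithmetic progression with common difference 4.
Next gap: 27 days. Nov 14 1996 + 27 days = Dec 11 1996.
Next gap: 31 days. Dec 11 1996 + 31 days = Jan 11 1997.
Next gap: 35 days. Jan 11 1997 + 35 days = Feb 15 1997.
Next gap: 39 days. Feb 15 1997 + 39 days = Mar 26 1997.
Next gap: 43 days. Mar 26 1997 + 43 days = May 8 1997.
Next gap: 47 days. May 8 1997 + 47 days = Jun 24 1997.
Next gap: 51 days. Jun 24 1997 + 51 days = Aug 14 1997.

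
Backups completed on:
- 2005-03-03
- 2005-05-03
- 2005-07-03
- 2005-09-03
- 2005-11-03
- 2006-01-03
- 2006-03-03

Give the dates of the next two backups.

Each date is the 3rd; the gaps (61, 61, 62, 61, 61, 59) track the month lengths.
The rule is the 3rd of every 2 months.
Next: May 2006 → 2006-05-03.
July 2006: 2006-07-03.

2006-05-03, 2006-07-03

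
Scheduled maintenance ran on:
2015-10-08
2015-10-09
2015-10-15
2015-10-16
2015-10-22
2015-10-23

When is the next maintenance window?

2015-10-29

The gap pattern 1, 6, 1, 6, 1 repeats every 2 events.
These are the Thursdays and Fridays of each week.
The following Thursday is 2015-10-29.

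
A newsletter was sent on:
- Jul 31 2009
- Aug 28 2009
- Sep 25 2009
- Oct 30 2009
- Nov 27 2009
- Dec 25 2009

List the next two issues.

These are Fridays with 28, 28, 35, 28, 28-day gaps.
Each is the final Friday of its month — Jul 31 2009 is past the 28th, so '4th Friday' doesn't fit.
January 2010 ends with Friday Jan 29 2010.
February 2010 ends with Friday Feb 26 2010.

Jan 29 2010, Feb 26 2010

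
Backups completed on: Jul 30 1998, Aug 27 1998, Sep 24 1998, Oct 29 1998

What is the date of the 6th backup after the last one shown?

Apr 29 1999

All Thursdays; the gaps (28, 28, 35) vary with month length.
This is the last Thursday of each month.
Last Thursday of November 1998: Nov 26 1998.
December 1998 ends with Thursday Dec 31 1998.
January 1999 ends with Thursday Jan 28 1999.
Last Thursday of February 1999: Feb 25 1999.
Last Thursday of March 1999: Mar 25 1999.
April 1999 ends with Thursday Apr 29 1999.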